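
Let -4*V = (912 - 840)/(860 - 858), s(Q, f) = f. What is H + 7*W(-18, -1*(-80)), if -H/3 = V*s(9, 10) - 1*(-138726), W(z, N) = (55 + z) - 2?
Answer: -415663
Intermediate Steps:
V = -9 (V = -(912 - 840)/(4*(860 - 858)) = -18/2 = -¼*36 = -9)
W(z, N) = 53 + z
H = -415908 (H = -3*(-9*10 - 1*(-138726)) = -3*(-90 + 138726) = -3*138636 = -415908)
H + 7*W(-18, -1*(-80)) = -415908 + 7*(53 - 18) = -415908 + 7*35 = -415908 + 245 = -415663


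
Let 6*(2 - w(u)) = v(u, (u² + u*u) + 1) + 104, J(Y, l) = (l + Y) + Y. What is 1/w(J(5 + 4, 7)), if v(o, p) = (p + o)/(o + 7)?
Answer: -48/1055 ≈ -0.045498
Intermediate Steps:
v(o, p) = (o + p)/(7 + o)
J(Y, l) = l + 2*Y (J(Y, l) = (Y + l) + Y = l + 2*Y)
w(u) = -46/3 - (1 + u + 2*u²)/(6*(7 + u)) (w(u) = 2 - ((u + ((u² + u*u) + 1))/(7 + u) + 104)/6 = 2 - ((u + ((u² + u²) + 1))/(7 + u) + 104)/6 = 2 - ((u + (2*u² + 1))/(7 + u) + 104)/6 = 2 - ((u + (1 + 2*u²))/(7 + u) + 104)/6 = 2 - ((1 + u + 2*u²)/(7 + u) + 104)/6 = 2 - (104 + (1 + u + 2*u²)/(7 + u))/6 = 2 + (-52/3 - (1 + u + 2*u²)/(6*(7 + u))) = -46/3 - (1 + u + 2*u²)/(6*(7 + u)))
1/w(J(5 + 4, 7)) = 1/((-645 - 93*(7 + 2*(5 + 4)) - 2*(7 + 2*(5 + 4))²)/(6*(7 + (7 + 2*(5 + 4))))) = 1/((-645 - 93*(7 + 2*9) - 2*(7 + 2*9)²)/(6*(7 + (7 + 2*9)))) = 1/((-645 - 93*(7 + 18) - 2*(7 + 18)²)/(6*(7 + (7 + 18)))) = 1/((-645 - 93*25 - 2*25²)/(6*(7 + 25))) = 1/((⅙)*(-645 - 2325 - 2*625)/32) = 1/((⅙)*(1/32)*(-645 - 2325 - 1250)) = 1/((⅙)*(1/32)*(-4220)) = 1/(-1055/48) = -48/1055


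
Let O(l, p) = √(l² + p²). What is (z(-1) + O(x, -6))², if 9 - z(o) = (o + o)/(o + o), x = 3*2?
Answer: 136 + 96*√2 ≈ 271.76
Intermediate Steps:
x = 6
z(o) = 8 (z(o) = 9 - (o + o)/(o + o) = 9 - 2*o/(2*o) = 9 - 2*o*1/(2*o) = 9 - 1*1 = 9 - 1 = 8)
(z(-1) + O(x, -6))² = (8 + √(6² + (-6)²))² = (8 + √(36 + 36))² = (8 + √72)² = (8 + 6*√2)²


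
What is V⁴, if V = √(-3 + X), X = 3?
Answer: 0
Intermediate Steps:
V = 0 (V = √(-3 + 3) = √0 = 0)
V⁴ = 0⁴ = 0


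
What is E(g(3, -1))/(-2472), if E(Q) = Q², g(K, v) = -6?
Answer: -3/206 ≈ -0.014563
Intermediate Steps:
E(g(3, -1))/(-2472) = (-6)²/(-2472) = 36*(-1/2472) = -3/206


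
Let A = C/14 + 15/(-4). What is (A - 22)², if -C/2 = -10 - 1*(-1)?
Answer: 469225/784 ≈ 598.50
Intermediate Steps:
C = 18 (C = -2*(-10 - 1*(-1)) = -2*(-10 + 1) = -2*(-9) = 18)
A = -69/28 (A = 18/14 + 15/(-4) = 18*(1/14) + 15*(-¼) = 9/7 - 15/4 = -69/28 ≈ -2.4643)
(A - 22)² = (-69/28 - 22)² = (-685/28)² = 469225/784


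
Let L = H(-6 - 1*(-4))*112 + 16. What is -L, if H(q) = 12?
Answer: -1360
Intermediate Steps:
L = 1360 (L = 12*112 + 16 = 1344 + 16 = 1360)
-L = -1*1360 = -1360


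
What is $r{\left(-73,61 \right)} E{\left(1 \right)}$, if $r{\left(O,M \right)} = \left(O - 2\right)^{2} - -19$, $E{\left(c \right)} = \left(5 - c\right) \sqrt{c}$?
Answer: $22576$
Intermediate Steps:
$E{\left(c \right)} = \sqrt{c} \left(5 - c\right)$
$r{\left(O,M \right)} = 19 + \left(-2 + O\right)^{2}$ ($r{\left(O,M \right)} = \left(-2 + O\right)^{2} + 19 = 19 + \left(-2 + O\right)^{2}$)
$r{\left(-73,61 \right)} E{\left(1 \right)} = \left(19 + \left(-2 - 73\right)^{2}\right) \sqrt{1} \left(5 - 1\right) = \left(19 + \left(-75\right)^{2}\right) 1 \left(5 - 1\right) = \left(19 + 5625\right) 1 \cdot 4 = 5644 \cdot 4 = 22576$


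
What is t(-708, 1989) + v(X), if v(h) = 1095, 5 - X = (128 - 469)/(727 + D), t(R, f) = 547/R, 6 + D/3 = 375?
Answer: 774713/708 ≈ 1094.2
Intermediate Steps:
D = 1107 (D = -18 + 3*375 = -18 + 1125 = 1107)
X = 9511/1834 (X = 5 - (128 - 469)/(727 + 1107) = 5 - (-341)/1834 = 5 - 1*(-341/1834) = 5 + 341/1834 = 9511/1834 ≈ 5.1859)
t(-708, 1989) + v(X) = 547/(-708) + 1095 = 547*(-1/708) + 1095 = -547/708 + 1095 = 774713/708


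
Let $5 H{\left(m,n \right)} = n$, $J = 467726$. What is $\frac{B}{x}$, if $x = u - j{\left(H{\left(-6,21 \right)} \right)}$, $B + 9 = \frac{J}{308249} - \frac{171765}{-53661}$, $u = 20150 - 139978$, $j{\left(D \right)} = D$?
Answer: $\frac{118039186550}{3303563965564943} \approx 3.5731 \cdot 10^{-5}$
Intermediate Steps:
$H{\left(m,n \right)} = \frac{n}{5}$
$u = -119828$
$B = - \frac{23607837310}{5513649863}$ ($B = -9 + \left(\frac{467726}{308249} - \frac{171765}{-53661}\right) = -9 + \left(467726 \cdot \frac{1}{308249} - - \frac{57255}{17887}\right) = -9 + \left(\frac{467726}{308249} + \frac{57255}{17887}\right) = -9 + \frac{26015011457}{5513649863} = - \frac{23607837310}{5513649863} \approx -4.2817$)
$x = - \frac{599161}{5}$ ($x = -119828 - \frac{1}{5} \cdot 21 = -119828 - \frac{21}{5} = - \frac{599161}{5} \approx -1.1983 \cdot 10^{5}$)
$\frac{B}{x} = - \frac{23607837310}{5513649863 \left(- \frac{599161}{5}\right)} = \left(- \frac{23607837310}{5513649863}\right) \left(- \frac{5}{599161}\right) = \frac{118039186550}{3303563965564943}$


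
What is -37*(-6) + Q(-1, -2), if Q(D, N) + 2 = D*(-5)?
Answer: 225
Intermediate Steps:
Q(D, N) = -2 - 5*D (Q(D, N) = -2 + D*(-5) = -2 - 5*D)
-37*(-6) + Q(-1, -2) = -37*(-6) + (-2 - 5*(-1)) = 222 + (-2 + 5) = 222 + 3 = 225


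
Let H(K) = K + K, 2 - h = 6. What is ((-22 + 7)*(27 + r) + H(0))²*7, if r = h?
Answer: 833175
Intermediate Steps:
h = -4 (h = 2 - 1*6 = 2 - 6 = -4)
H(K) = 2*K
r = -4
((-22 + 7)*(27 + r) + H(0))²*7 = ((-22 + 7)*(27 - 4) + 2*0)²*7 = (-15*23 + 0)²*7 = (-345 + 0)²*7 = (-345)²*7 = 119025*7 = 833175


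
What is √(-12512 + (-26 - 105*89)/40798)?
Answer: I*√20826316089706/40798 ≈ 111.86*I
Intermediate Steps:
√(-12512 + (-26 - 105*89)/40798) = √(-12512 + (-26 - 9345)*(1/40798)) = √(-12512 - 9371*1/40798) = √(-12512 - 9371/40798) = √(-510473947/40798) = I*√20826316089706/40798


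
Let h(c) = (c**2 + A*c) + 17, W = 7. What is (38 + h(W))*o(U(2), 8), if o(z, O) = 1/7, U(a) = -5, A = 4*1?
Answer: 132/7 ≈ 18.857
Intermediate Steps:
A = 4
h(c) = 17 + c**2 + 4*c (h(c) = (c**2 + 4*c) + 17 = 17 + c**2 + 4*c)
o(z, O) = 1/7
(38 + h(W))*o(U(2), 8) = (38 + (17 + 7**2 + 4*7))*(1/7) = (38 + (17 + 49 + 28))*(1/7) = (38 + 94)*(1/7) = 132*(1/7) = 132/7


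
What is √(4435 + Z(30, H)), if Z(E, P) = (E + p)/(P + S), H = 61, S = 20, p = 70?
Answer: √359335/9 ≈ 66.605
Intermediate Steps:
Z(E, P) = (70 + E)/(20 + P) (Z(E, P) = (E + 70)/(P + 20) = (70 + E)/(20 + P))
√(4435 + Z(30, H)) = √(4435 + (70 + 30)/(20 + 61)) = √(4435 + 100/81) = √(359335/81) = √359335/9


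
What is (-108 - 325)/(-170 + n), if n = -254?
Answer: 433/424 ≈ 1.0212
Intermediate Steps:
(-108 - 325)/(-170 + n) = (-108 - 325)/(-170 - 254) = -433/(-424) = -433*(-1/424) = 433/424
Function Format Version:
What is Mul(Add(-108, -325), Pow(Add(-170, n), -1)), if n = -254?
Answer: Rational(433, 424) ≈ 1.0212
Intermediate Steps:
Mul(Add(-108, -325), Pow(Add(-170, n), -1)) = Mul(Add(-108, -325), Pow(Add(-170, -254), -1)) = Mul(-433, Pow(-424, -1)) = Mul(-433, Rational(-1, 424)) = Rational(433, 424)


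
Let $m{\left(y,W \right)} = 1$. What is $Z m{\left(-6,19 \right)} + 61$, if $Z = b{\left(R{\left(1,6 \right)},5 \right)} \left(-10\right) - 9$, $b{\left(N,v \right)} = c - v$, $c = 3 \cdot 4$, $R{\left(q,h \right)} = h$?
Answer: $-18$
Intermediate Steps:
$c = 12$
$b{\left(N,v \right)} = 12 - v$
$Z = -79$ ($Z = \left(12 - 5\right) \left(-10\right) - 9 = 7 \left(-10\right) - 9 = -70 - 9 = -79$)
$Z m{\left(-6,19 \right)} + 61 = \left(-79\right) 1 + 61 = -79 + 61 = -18$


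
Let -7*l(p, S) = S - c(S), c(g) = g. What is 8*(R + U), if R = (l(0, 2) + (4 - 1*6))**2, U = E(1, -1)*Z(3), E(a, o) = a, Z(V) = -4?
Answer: 0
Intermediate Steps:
l(p, S) = 0 (l(p, S) = -(S - S)/7 = -1/7*0 = 0)
U = -4 (U = 1*(-4) = -4)
R = 4 (R = (0 + (4 - 1*6))**2 = (0 + (4 - 6))**2 = (0 - 2)**2 = (-2)**2 = 4)
8*(R + U) = 8*(4 - 4) = 8*0 = 0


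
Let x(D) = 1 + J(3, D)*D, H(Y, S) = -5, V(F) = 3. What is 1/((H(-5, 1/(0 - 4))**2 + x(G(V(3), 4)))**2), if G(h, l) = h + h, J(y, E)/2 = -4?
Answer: 1/484 ≈ 0.0020661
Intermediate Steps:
J(y, E) = -8 (J(y, E) = 2*(-4) = -8)
G(h, l) = 2*h
x(D) = 1 - 8*D
1/((H(-5, 1/(0 - 4))**2 + x(G(V(3), 4)))**2) = 1/(((-5)**2 + (1 - 16*3))**2) = 1/((25 + (1 - 8*6))**2) = 1/((25 + (1 - 48))**2) = 1/((25 - 47)**2) = 1/((-22)**2) = 1/484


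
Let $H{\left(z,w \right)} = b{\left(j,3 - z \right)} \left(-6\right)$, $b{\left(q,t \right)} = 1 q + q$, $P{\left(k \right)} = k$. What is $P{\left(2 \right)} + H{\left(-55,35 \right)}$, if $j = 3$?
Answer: $-34$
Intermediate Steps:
$b{\left(q,t \right)} = 2 q$ ($b{\left(q,t \right)} = q + q = 2 q$)
$H{\left(z,w \right)} = -36$ ($H{\left(z,w \right)} = 2 \cdot 3 \left(-6\right) = 6 \left(-6\right) = -36$)
$P{\left(2 \right)} + H{\left(-55,35 \right)} = 2 - 36 = -34$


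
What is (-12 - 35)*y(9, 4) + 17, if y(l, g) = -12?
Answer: 581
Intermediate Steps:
(-12 - 35)*y(9, 4) + 17 = (-12 - 35)*(-12) + 17 = -47*(-12) + 17 = 564 + 17 = 581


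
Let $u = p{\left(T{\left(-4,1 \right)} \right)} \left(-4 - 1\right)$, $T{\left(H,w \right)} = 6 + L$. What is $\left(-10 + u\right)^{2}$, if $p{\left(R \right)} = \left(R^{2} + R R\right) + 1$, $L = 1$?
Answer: $255025$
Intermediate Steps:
$T{\left(H,w \right)} = 7$ ($T{\left(H,w \right)} = 6 + 1 = 7$)
$p{\left(R \right)} = 1 + 2 R^{2}$ ($p{\left(R \right)} = \left(R^{2} + R^{2}\right) + 1 = 2 R^{2} + 1 = 1 + 2 R^{2}$)
$u = -495$ ($u = \left(1 + 2 \cdot 7^{2}\right) \left(-4 - 1\right) = \left(1 + 2 \cdot 49\right) \left(-5\right) = \left(1 + 98\right) \left(-5\right) = 99 \left(-5\right) = -495$)
$\left(-10 + u\right)^{2} = \left(-10 - 495\right)^{2} = \left(-505\right)^{2} = 255025$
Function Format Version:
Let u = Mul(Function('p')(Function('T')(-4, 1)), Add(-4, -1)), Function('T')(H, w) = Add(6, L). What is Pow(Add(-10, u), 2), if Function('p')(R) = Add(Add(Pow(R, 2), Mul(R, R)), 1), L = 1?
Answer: 255025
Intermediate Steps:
Function('T')(H, w) = 7 (Function('T')(H, w) = Add(6, 1) = 7)
Function('p')(R) = Add(1, Mul(2, Pow(R, 2))) (Function('p')(R) = Add(Add(Pow(R, 2), Pow(R, 2)), 1) = Add(Mul(2, Pow(R, 2)), 1) = Add(1, Mul(2, Pow(R, 2))))
u = -495 (u = Mul(Add(1, Mul(2, Pow(7, 2))), Add(-4, -1)) = Mul(Add(1, Mul(2, 49)), -5) = Mul(Add(1, 98), -5) = Mul(99, -5) = -495)
Pow(Add(-10, u), 2) = Pow(Add(-10, -495), 2) = Pow(-505, 2) = 255025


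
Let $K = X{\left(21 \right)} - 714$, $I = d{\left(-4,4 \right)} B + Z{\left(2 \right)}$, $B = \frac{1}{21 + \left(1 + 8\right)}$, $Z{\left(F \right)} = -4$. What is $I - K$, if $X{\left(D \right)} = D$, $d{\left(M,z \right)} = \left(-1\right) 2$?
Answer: $\frac{10334}{15} \approx 688.93$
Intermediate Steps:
$d{\left(M,z \right)} = -2$
$B = \frac{1}{30}$ ($B = \frac{1}{21 + 9} = \frac{1}{30} \approx 0.033333$)
$I = - \frac{61}{15}$ ($I = \left(-2\right) \frac{1}{30} - 4 = - \frac{1}{15} - 4 = - \frac{61}{15} \approx -4.0667$)
$K = -693$ ($K = 21 - 714 = -693$)
$I - K = - \frac{61}{15} - -693 = - \frac{61}{15} + 693 = \frac{10334}{15}$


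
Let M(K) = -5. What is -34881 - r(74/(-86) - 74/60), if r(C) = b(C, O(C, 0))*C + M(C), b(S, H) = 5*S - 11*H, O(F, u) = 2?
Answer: -11630056597/332820 ≈ -34944.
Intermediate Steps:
b(S, H) = -11*H + 5*S
r(C) = -5 + C*(-22 + 5*C) (r(C) = (-11*2 + 5*C)*C - 5 = (-22 + 5*C)*C - 5 = C*(-22 + 5*C) - 5 = -5 + C*(-22 + 5*C))
-34881 - r(74/(-86) - 74/60) = -34881 - (-5 + (74/(-86) - 74/60)*(-22 + 5*(74/(-86) - 74/60))) = -34881 - (-5 + (74*(-1/86) - 74*1/60)*(-22 + 5*(74*(-1/86) - 74*1/60))) = -34881 - (-5 + (-37/43 - 37/30)*(-22 + 5*(-37/43 - 37/30))) = -34881 - (-5 - 2701*(-22 + 5*(-2701/1290))/1290) = -34881 - (-5 - 2701*(-22 - 2701/258)/1290) = -34881 - (-5 - 2701/1290*(-8377/258)) = -34881 - (-5 + 22626277/332820) = -34881 - 1*20962177/332820 = -34881 - 20962177/332820 = -11630056597/332820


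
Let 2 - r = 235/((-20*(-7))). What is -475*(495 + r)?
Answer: -6587775/28 ≈ -2.3528e+5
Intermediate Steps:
r = 9/28 (r = 2 - 235/((-20*(-7))) = 2 - 235/140 = 2 - 1*47/28 = 2 - 47/28 = 9/28 ≈ 0.32143)
-475*(495 + r) = -475*(495 + 9/28) = -475*13869/28 = -6587775/28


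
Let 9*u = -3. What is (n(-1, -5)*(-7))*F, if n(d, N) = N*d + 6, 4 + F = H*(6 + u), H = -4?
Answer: 6160/3 ≈ 2053.3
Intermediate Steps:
u = -1/3 (u = (1/9)*(-3) = -1/3 ≈ -0.33333)
F = -80/3 (F = -4 - 4*(6 - 1/3) = -4 - 4*17/3 = -4 - 68/3 = -80/3 ≈ -26.667)
n(d, N) = 6 + N*d
(n(-1, -5)*(-7))*F = ((6 - 5*(-1))*(-7))*(-80/3) = ((6 + 5)*(-7))*(-80/3) = (11*(-7))*(-80/3) = -77*(-80/3) = 6160/3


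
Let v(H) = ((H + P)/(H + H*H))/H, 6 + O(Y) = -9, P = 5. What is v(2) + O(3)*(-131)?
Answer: 23587/12 ≈ 1965.6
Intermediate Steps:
O(Y) = -15 (O(Y) = -6 - 9 = -15)
v(H) = (5 + H)/(H*(H + H²)) (v(H) = ((H + 5)/(H + H*H))/H = ((5 + H)/(H + H²))/H = (5 + H)/(H*(H + H²)))
v(2) + O(3)*(-131) = (5 + 2)/(2²*(1 + 2)) - 15*(-131) = (¼)*7/3 + 1965 = (¼)*(⅓)*7 + 1965 = 7/12 + 1965 = 23587/12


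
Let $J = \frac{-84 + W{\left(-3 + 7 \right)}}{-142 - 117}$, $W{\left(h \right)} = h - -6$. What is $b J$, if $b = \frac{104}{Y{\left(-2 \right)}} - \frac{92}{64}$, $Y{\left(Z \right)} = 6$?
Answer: $\frac{109}{24} \approx 4.5417$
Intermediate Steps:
$W{\left(h \right)} = 6 + h$ ($W{\left(h \right)} = h + 6 = 6 + h$)
$b = \frac{763}{48}$ ($b = \frac{104}{6} - \frac{92}{64} = 104 \cdot \frac{1}{6} - \frac{23}{16} = \frac{52}{3} - \frac{23}{16} = \frac{763}{48} \approx 15.896$)
$J = \frac{2}{7}$ ($J = \frac{-84 + \left(6 + \left(-3 + 7\right)\right)}{-142 - 117} = \frac{-84 + \left(6 + 4\right)}{-259} = \left(-84 + 10\right) \left(- \frac{1}{259}\right) = \left(-74\right) \left(- \frac{1}{259}\right) = \frac{2}{7} \approx 0.28571$)
$b J = \frac{763}{48} \cdot \frac{2}{7} = \frac{109}{24}$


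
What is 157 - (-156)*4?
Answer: 781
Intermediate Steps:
157 - (-156)*4 = 157 - 156*(-4) = 157 + 624 = 781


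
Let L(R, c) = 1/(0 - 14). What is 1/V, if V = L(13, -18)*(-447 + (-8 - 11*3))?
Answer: 7/244 ≈ 0.028689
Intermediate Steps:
L(R, c) = -1/14 (L(R, c) = 1/(-14) = -1/14)
V = 244/7 (V = -(-447 + (-8 - 11*3))/14 = -(-447 + (-8 - 33))/14 = -(-447 - 41)/14 = -1/14*(-488) = 244/7 ≈ 34.857)
1/V = 1/(244/7) = 7/244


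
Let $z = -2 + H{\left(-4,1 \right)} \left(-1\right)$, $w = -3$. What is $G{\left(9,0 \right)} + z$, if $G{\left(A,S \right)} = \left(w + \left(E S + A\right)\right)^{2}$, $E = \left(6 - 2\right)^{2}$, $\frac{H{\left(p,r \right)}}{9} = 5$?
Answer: $-11$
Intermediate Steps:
$H{\left(p,r \right)} = 45$ ($H{\left(p,r \right)} = 9 \cdot 5 = 45$)
$E = 16$ ($E = 4^{2} = 16$)
$z = -47$ ($z = -2 + 45 \left(-1\right) = -2 - 45 = -47$)
$G{\left(A,S \right)} = \left(-3 + A + 16 S\right)^{2}$ ($G{\left(A,S \right)} = \left(-3 + \left(16 S + A\right)\right)^{2} = \left(-3 + \left(A + 16 S\right)\right)^{2} = \left(-3 + A + 16 S\right)^{2}$)
$G{\left(9,0 \right)} + z = \left(-3 + 9 + 16 \cdot 0\right)^{2} - 47 = \left(-3 + 9 + 0\right)^{2} - 47 = 6^{2} - 47 = 36 - 47 = -11$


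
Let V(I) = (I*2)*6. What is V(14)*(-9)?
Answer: -1512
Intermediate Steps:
V(I) = 12*I (V(I) = (2*I)*6 = 12*I)
V(14)*(-9) = (12*14)*(-9) = 168*(-9) = -1512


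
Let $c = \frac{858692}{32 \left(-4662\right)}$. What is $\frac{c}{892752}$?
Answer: $- \frac{214673}{33296078592} \approx -6.4474 \cdot 10^{-6}$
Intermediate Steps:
$c = - \frac{214673}{37296}$ ($c = \frac{858692}{-149184} = 858692 \left(- \frac{1}{149184}\right) = - \frac{214673}{37296} \approx -5.7559$)
$\frac{c}{892752} = - \frac{214673}{37296 \cdot 892752} = \left(- \frac{214673}{37296}\right) \frac{1}{892752} = - \frac{214673}{33296078592}$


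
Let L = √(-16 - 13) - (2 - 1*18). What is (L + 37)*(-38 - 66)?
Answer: -5512 - 104*I*√29 ≈ -5512.0 - 560.06*I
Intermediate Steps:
L = 16 + I*√29 (L = √(-29) - (2 - 18) = I*√29 - 1*(-16) = I*√29 + 16 = 16 + I*√29 ≈ 16.0 + 5.3852*I)
(L + 37)*(-38 - 66) = ((16 + I*√29) + 37)*(-38 - 66) = (53 + I*√29)*(-104) = -5512 - 104*I*√29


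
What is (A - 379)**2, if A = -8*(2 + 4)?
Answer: 182329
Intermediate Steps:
A = -48 (A = -8*6 = -48)
(A - 379)**2 = (-48 - 379)**2 = (-427)**2 = 182329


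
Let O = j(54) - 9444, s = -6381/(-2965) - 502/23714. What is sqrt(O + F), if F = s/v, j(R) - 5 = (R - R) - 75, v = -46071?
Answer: 2*I*sqrt(693290040789012604678221835)/539890768785 ≈ 97.54*I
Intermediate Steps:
j(R) = -70 (j(R) = 5 + ((R - R) - 75) = 5 + (0 - 75) = 5 - 75 = -70)
s = 74915302/35156005 (s = -6381*(-1/2965) - 502*1/23714 = 6381/2965 - 251/11857 = 74915302/35156005 ≈ 2.1309)
F = -74915302/1619672306355 (F = (74915302/35156005)/(-46071) = (74915302/35156005)*(-1/46071) = -74915302/1619672306355 ≈ -4.6253e-5)
O = -9514 (O = -70 - 9444 = -9514)
sqrt(O + F) = sqrt(-9514 - 74915302/1619672306355) = sqrt(-15409562397576772/1619672306355) = 2*I*sqrt(693290040789012604678221835)/539890768785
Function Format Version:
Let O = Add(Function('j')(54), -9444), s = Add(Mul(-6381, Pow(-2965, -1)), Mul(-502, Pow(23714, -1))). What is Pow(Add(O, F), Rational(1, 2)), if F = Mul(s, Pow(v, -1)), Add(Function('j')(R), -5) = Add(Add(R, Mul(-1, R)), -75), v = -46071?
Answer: Mul(Rational(2, 539890768785), I, Pow(693290040789012604678221835, Rational(1, 2))) ≈ Mul(97.540, I)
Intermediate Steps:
Function('j')(R) = -70 (Function('j')(R) = Add(5, Add(Add(R, Mul(-1, R)), -75)) = Add(5, Add(0, -75)) = Add(5, -75) = -70)
s = Rational(74915302, 35156005) (s = Add(Mul(-6381, Rational(-1, 2965)), Mul(-502, Rational(1, 23714))) = Add(Rational(6381, 2965), Rational(-251, 11857)) = Rational(74915302, 35156005) ≈ 2.1309)
F = Rational(-74915302, 1619672306355) (F = Mul(Rational(74915302, 35156005), Pow(-46071, -1)) = Mul(Rational(74915302, 35156005), Rational(-1, 46071)) = Rational(-74915302, 1619672306355) ≈ -4.6253e-5)
O = -9514 (O = Add(-70, -9444) = -9514)
Pow(Add(O, F), Rational(1, 2)) = Pow(Add(-9514, Rational(-74915302, 1619672306355)), Rational(1, 2)) = Pow(Rational(-15409562397576772, 1619672306355), Rational(1, 2)) = Mul(Rational(2, 539890768785), I, Pow(693290040789012604678221835, Rational(1, 2)))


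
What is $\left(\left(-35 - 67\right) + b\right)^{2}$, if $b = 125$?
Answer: $529$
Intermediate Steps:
$\left(\left(-35 - 67\right) + b\right)^{2} = \left(\left(-35 - 67\right) + 125\right)^{2} = \left(-102 + 125\right)^{2} = 23^{2} = 529$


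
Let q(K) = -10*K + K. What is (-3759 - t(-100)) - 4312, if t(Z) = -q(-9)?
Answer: -7990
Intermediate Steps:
q(K) = -9*K
t(Z) = -81 (t(Z) = -(-9)*(-9) = -1*81 = -81)
(-3759 - t(-100)) - 4312 = (-3759 - 1*(-81)) - 4312 = (-3759 + 81) - 4312 = -3678 - 4312 = -7990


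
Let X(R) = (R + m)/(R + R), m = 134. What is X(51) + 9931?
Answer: 1013147/102 ≈ 9932.8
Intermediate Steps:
X(R) = (134 + R)/(2*R) (X(R) = (R + 134)/(R + R) = (134 + R)/((2*R)) = (134 + R)*(1/(2*R)) = (134 + R)/(2*R))
X(51) + 9931 = (½)*(134 + 51)/51 + 9931 = (½)*(1/51)*185 + 9931 = 185/102 + 9931 = 1013147/102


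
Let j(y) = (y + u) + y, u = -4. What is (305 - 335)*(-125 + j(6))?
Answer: 3510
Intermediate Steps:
j(y) = -4 + 2*y (j(y) = (y - 4) + y = (-4 + y) + y = -4 + 2*y)
(305 - 335)*(-125 + j(6)) = (305 - 335)*(-125 + (-4 + 2*6)) = -30*(-125 + (-4 + 12)) = -30*(-125 + 8) = -30*(-117) = 3510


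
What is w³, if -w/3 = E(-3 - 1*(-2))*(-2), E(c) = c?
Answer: -216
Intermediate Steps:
w = -6 (w = -3*(-3 - 1*(-2))*(-2) = -3*(-3 + 2)*(-2) = -(-3)*(-2) = -3*2 = -6)
w³ = (-6)³ = -216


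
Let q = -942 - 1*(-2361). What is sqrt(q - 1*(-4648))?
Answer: sqrt(6067) ≈ 77.891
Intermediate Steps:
q = 1419 (q = -942 + 2361 = 1419)
sqrt(q - 1*(-4648)) = sqrt(1419 - 1*(-4648)) = sqrt(1419 + 4648) = sqrt(6067)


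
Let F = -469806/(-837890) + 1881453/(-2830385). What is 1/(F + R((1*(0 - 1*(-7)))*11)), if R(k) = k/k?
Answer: 237155128765/212483248879 ≈ 1.1161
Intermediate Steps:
F = -24671879886/237155128765 (F = -469806*(-1/837890) + 1881453*(-1/2830385) = 234903/418945 - 1881453/2830385 = -24671879886/237155128765 ≈ -0.10403)
R(k) = 1
1/(F + R((1*(0 - 1*(-7)))*11)) = 1/(-24671879886/237155128765 + 1) = 1/(212483248879/237155128765) = 237155128765/212483248879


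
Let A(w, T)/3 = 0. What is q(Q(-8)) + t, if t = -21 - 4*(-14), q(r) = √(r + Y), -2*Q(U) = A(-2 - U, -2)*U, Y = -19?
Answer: 35 + I*√19 ≈ 35.0 + 4.3589*I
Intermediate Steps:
A(w, T) = 0 (A(w, T) = 3*0 = 0)
Q(U) = 0 (Q(U) = -0*U = -½*0 = 0)
q(r) = √(-19 + r) (q(r) = √(r - 19) = √(-19 + r))
t = 35 (t = -21 + 56 = 35)
q(Q(-8)) + t = √(-19 + 0) + 35 = √(-19) + 35 = I*√19 + 35 = 35 + I*√19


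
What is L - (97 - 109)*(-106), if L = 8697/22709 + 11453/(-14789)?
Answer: -427324272316/335843401 ≈ -1272.4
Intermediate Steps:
L = -131466244/335843401 (L = 8697*(1/22709) + 11453*(-1/14789) = 8697/22709 - 11453/14789 = -131466244/335843401 ≈ -0.39145)
L - (97 - 109)*(-106) = -131466244/335843401 - (97 - 109)*(-106) = -131466244/335843401 - (-12)*(-106) = -131466244/335843401 - 1*1272 = -131466244/335843401 - 1272 = -427324272316/335843401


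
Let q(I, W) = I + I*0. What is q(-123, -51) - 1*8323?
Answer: -8446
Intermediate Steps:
q(I, W) = I (q(I, W) = I + 0 = I)
q(-123, -51) - 1*8323 = -123 - 1*8323 = -123 - 8323 = -8446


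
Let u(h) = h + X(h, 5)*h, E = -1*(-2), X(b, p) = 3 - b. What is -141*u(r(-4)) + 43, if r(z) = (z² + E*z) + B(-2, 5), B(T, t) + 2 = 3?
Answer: 6388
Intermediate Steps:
B(T, t) = 1 (B(T, t) = -2 + 3 = 1)
E = 2
r(z) = 1 + z² + 2*z (r(z) = (z² + 2*z) + 1 = 1 + z² + 2*z)
u(h) = h + h*(3 - h) (u(h) = h + (3 - h)*h = h + h*(3 - h))
-141*u(r(-4)) + 43 = -141*(1 + (-4)² + 2*(-4))*(4 - (1 + (-4)² + 2*(-4))) + 43 = -141*(1 + 16 - 8)*(4 - (1 + 16 - 8)) + 43 = -1269*(4 - 1*9) + 43 = -1269*(4 - 9) + 43 = -1269*(-5) + 43 = -141*(-45) + 43 = 6345 + 43 = 6388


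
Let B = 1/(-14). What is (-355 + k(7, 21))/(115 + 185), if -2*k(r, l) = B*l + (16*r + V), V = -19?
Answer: -1603/1200 ≈ -1.3358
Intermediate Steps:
B = -1/14 ≈ -0.071429
k(r, l) = 19/2 - 8*r + l/28 (k(r, l) = -(-l/14 + (16*r - 19))/2 = -(-l/14 + (-19 + 16*r))/2 = -(-19 + 16*r - l/14)/2 = 19/2 - 8*r + l/28)
(-355 + k(7, 21))/(115 + 185) = (-355 + (19/2 - 8*7 + (1/28)*21))/(115 + 185) = (-355 + (19/2 - 56 + ¾))/300 = (-355 - 183/4)*(1/300) = -1603/4*1/300 = -1603/1200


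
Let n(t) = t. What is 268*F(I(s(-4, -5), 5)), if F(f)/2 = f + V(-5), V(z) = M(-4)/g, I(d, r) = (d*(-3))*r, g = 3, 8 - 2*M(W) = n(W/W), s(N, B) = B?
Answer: 122476/3 ≈ 40825.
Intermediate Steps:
M(W) = 7/2 (M(W) = 4 - W/(2*W) = 4 - 1/2*1 = 4 - 1/2 = 7/2)
I(d, r) = -3*d*r (I(d, r) = (-3*d)*r = -3*d*r)
V(z) = 7/6 (V(z) = (7/2)/3 = (7/2)*(1/3) = 7/6)
F(f) = 7/3 + 2*f (F(f) = 2*(f + 7/6) = 2*(7/6 + f) = 7/3 + 2*f)
268*F(I(s(-4, -5), 5)) = 268*(7/3 + 2*(-3*(-5)*5)) = 268*(7/3 + 2*75) = 268*(7/3 + 150) = 268*(457/3) = 122476/3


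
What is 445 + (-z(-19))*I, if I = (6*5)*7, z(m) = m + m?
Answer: 8425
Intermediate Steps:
z(m) = 2*m
I = 210 (I = 30*7 = 210)
445 + (-z(-19))*I = 445 - 2*(-19)*210 = 445 - 1*(-38)*210 = 445 + 38*210 = 445 + 7980 = 8425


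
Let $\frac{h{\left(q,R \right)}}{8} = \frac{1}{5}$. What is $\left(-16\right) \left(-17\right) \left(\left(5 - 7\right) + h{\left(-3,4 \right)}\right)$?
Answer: $- \frac{544}{5} \approx -108.8$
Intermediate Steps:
$h{\left(q,R \right)} = \frac{8}{5}$
$\left(-16\right) \left(-17\right) \left(\left(5 - 7\right) + h{\left(-3,4 \right)}\right) = \left(-16\right) \left(-17\right) \left(\left(5 - 7\right) + \frac{8}{5}\right) = 272 \left(-2 + \frac{8}{5}\right) = 272 \left(- \frac{2}{5}\right) = - \frac{544}{5}$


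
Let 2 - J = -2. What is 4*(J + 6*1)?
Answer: 40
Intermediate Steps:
J = 4 (J = 2 - 1*(-2) = 2 + 2 = 4)
4*(J + 6*1) = 4*(4 + 6*1) = 4*(4 + 6) = 4*10 = 40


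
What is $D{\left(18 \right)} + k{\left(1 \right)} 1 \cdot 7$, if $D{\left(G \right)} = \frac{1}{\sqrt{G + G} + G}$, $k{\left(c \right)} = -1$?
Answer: $- \frac{167}{24} \approx -6.9583$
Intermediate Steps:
$D{\left(G \right)} = \frac{1}{G + \sqrt{2} \sqrt{G}}$ ($D{\left(G \right)} = \frac{1}{\sqrt{2 G} + G} = \frac{1}{\sqrt{2} \sqrt{G} + G} = \frac{1}{G + \sqrt{2} \sqrt{G}}$)
$D{\left(18 \right)} + k{\left(1 \right)} 1 \cdot 7 = \frac{1}{18 + \sqrt{2} \sqrt{18}} + \left(-1\right) 1 \cdot 7 = \frac{1}{18 + \sqrt{2} \cdot 3 \sqrt{2}} - 7 = \frac{1}{18 + 6} - 7 = \frac{1}{24} - 7 = - \frac{167}{24}$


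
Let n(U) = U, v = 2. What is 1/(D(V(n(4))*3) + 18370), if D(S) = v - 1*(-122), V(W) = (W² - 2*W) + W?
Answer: 1/18494 ≈ 5.4072e-5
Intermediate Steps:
V(W) = W² - W
D(S) = 124 (D(S) = 2 - 1*(-122) = 2 + 122 = 124)
1/(D(V(n(4))*3) + 18370) = 1/(124 + 18370) = 1/18494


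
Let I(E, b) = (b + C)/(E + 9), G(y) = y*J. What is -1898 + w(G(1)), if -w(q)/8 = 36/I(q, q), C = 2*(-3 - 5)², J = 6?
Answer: -129326/67 ≈ -1930.2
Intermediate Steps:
C = 128 (C = 2*(-8)² = 2*64 = 128)
G(y) = 6*y (G(y) = y*6 = 6*y)
I(E, b) = (128 + b)/(9 + E) (I(E, b) = (b + 128)/(E + 9) = (128 + b)/(9 + E))
w(q) = -288*(9 + q)/(128 + q) (w(q) = -288/((128 + q)/(9 + q)) = -288*(9 + q)/(128 + q))
-1898 + w(G(1)) = -1898 + 288*(-9 - 6)/(128 + 6*1) = -1898 + 288*(-9 - 1*6)/(128 + 6) = -1898 + 288*(-9 - 6)/134 = -1898 + 288*(1/134)*(-15) = -1898 - 2160/67 = -129326/67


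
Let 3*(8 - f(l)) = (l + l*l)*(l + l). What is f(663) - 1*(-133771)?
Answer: -194448765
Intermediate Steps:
f(l) = 8 - 2*l*(l + l²)/3 (f(l) = 8 - (l + l*l)*(l + l)/3 = 8 - (l + l²)*2*l/3 = 8 - 2*l*(l + l²)/3)
f(663) - 1*(-133771) = (8 - ⅔*663² - ⅔*663³) - 1*(-133771) = (8 - ⅔*439569 - ⅔*291434247) + 133771 = (8 - 293046 - 194289498) + 133771 = -194582536 + 133771 = -194448765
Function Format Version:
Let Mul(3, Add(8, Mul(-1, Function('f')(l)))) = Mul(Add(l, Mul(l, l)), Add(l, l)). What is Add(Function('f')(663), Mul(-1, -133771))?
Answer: -194448765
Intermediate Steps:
Function('f')(l) = Add(8, Mul(Rational(-2, 3), l, Add(l, Pow(l, 2)))) (Function('f')(l) = Add(8, Mul(Rational(-1, 3), Mul(Add(l, Mul(l, l)), Add(l, l)))) = Add(8, Mul(Rational(-1, 3), Mul(Add(l, Pow(l, 2)), Mul(2, l)))) = Add(8, Mul(Rational(-1, 3), Mul(2, l, Add(l, Pow(l, 2))))) = Add(8, Mul(Rational(-2, 3), l, Add(l, Pow(l, 2)))))
Add(Function('f')(663), Mul(-1, -133771)) = Add(Add(8, Mul(Rational(-2, 3), Pow(663, 2)), Mul(Rational(-2, 3), Pow(663, 3))), Mul(-1, -133771)) = Add(Add(8, Mul(Rational(-2, 3), 439569), Mul(Rational(-2, 3), 291434247)), 133771) = Add(Add(8, -293046, -194289498), 133771) = Add(-194582536, 133771) = -194448765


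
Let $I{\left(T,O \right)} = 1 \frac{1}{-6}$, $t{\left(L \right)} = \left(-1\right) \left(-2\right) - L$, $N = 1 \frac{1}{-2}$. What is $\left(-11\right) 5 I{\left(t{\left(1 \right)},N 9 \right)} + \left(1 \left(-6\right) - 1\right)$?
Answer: $\frac{13}{6} \approx 2.1667$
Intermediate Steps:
$N = - \frac{1}{2}$ ($N = 1 \left(- \frac{1}{2}\right) = - \frac{1}{2} \approx -0.5$)
$t{\left(L \right)} = 2 - L$
$I{\left(T,O \right)} = - \frac{1}{6}$ ($I{\left(T,O \right)} = 1 \left(- \frac{1}{6}\right) = - \frac{1}{6}$)
$\left(-11\right) 5 I{\left(t{\left(1 \right)},N 9 \right)} + \left(1 \left(-6\right) - 1\right) = \left(-11\right) 5 \left(- \frac{1}{6}\right) + \left(1 \left(-6\right) - 1\right) = \left(-55\right) \left(- \frac{1}{6}\right) - 7 = \frac{55}{6} - 7 = \frac{13}{6}$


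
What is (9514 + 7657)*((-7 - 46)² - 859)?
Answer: 33483450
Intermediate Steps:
(9514 + 7657)*((-7 - 46)² - 859) = 17171*((-53)² - 859) = 17171*(2809 - 859) = 17171*1950 = 33483450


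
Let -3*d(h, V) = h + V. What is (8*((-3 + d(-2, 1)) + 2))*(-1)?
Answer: 16/3 ≈ 5.3333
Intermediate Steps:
d(h, V) = -V/3 - h/3 (d(h, V) = -(h + V)/3 = -(V + h)/3 = -V/3 - h/3)
(8*((-3 + d(-2, 1)) + 2))*(-1) = (8*((-3 + (-⅓*1 - ⅓*(-2))) + 2))*(-1) = (8*((-3 + (-⅓ + ⅔)) + 2))*(-1) = (8*((-3 + ⅓) + 2))*(-1) = (8*(-8/3 + 2))*(-1) = (8*(-⅔))*(-1) = -16/3*(-1) = 16/3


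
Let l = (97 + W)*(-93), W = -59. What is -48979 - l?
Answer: -45445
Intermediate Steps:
l = -3534 (l = (97 - 59)*(-93) = 38*(-93) = -3534)
-48979 - l = -48979 - 1*(-3534) = -48979 + 3534 = -45445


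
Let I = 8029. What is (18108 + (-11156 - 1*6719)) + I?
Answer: 8262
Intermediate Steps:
(18108 + (-11156 - 1*6719)) + I = (18108 + (-11156 - 1*6719)) + 8029 = (18108 + (-11156 - 6719)) + 8029 = (18108 - 17875) + 8029 = 233 + 8029 = 8262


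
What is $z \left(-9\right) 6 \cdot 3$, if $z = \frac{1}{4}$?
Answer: $- \frac{81}{2} \approx -40.5$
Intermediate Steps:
$z = \frac{1}{4} \approx 0.25$
$z \left(-9\right) 6 \cdot 3 = \frac{1}{4} \left(-9\right) 6 \cdot 3 = \left(- \frac{9}{4}\right) 18 = - \frac{81}{2}$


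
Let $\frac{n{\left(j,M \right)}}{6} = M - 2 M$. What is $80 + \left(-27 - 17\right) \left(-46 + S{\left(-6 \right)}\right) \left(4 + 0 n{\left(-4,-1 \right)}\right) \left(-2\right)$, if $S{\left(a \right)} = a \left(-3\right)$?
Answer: $-9776$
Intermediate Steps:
$n{\left(j,M \right)} = - 6 M$ ($n{\left(j,M \right)} = 6 \left(M - 2 M\right) = 6 \left(- M\right) = - 6 M$)
$S{\left(a \right)} = - 3 a$
$80 + \left(-27 - 17\right) \left(-46 + S{\left(-6 \right)}\right) \left(4 + 0 n{\left(-4,-1 \right)}\right) \left(-2\right) = 80 + \left(-27 - 17\right) \left(-46 - -18\right) \left(4 + 0 \left(\left(-6\right) \left(-1\right)\right)\right) \left(-2\right) = 80 + - 44 \left(-46 + 18\right) \left(4 + 0 \cdot 6\right) \left(-2\right) = 80 + \left(-44\right) \left(-28\right) \left(4 + 0\right) \left(-2\right) = 80 + 1232 \cdot 4 \left(-2\right) = 80 + 1232 \left(-8\right) = 80 - 9856 = -9776$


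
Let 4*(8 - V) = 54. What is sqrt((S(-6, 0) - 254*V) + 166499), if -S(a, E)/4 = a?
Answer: 4*sqrt(10495) ≈ 409.78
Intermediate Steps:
V = -11/2 (V = 8 - 1/4*54 = 8 - 27/2 = -11/2 ≈ -5.5000)
S(a, E) = -4*a
sqrt((S(-6, 0) - 254*V) + 166499) = sqrt((-4*(-6) - 254*(-11/2)) + 166499) = sqrt((24 + 1397) + 166499) = sqrt(1421 + 166499) = sqrt(167920) = 4*sqrt(10495)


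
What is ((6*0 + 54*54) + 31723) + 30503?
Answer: 65142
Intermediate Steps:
((6*0 + 54*54) + 31723) + 30503 = ((0 + 2916) + 31723) + 30503 = (2916 + 31723) + 30503 = 34639 + 30503 = 65142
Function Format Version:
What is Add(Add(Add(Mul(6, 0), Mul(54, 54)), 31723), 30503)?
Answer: 65142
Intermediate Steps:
Add(Add(Add(Mul(6, 0), Mul(54, 54)), 31723), 30503) = Add(Add(Add(0, 2916), 31723), 30503) = Add(Add(2916, 31723), 30503) = Add(34639, 30503) = 65142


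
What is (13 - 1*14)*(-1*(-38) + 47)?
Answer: -85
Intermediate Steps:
(13 - 1*14)*(-1*(-38) + 47) = (13 - 14)*(38 + 47) = -1*85 = -85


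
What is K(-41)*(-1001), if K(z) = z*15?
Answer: 615615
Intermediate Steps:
K(z) = 15*z
K(-41)*(-1001) = (15*(-41))*(-1001) = -615*(-1001) = 615615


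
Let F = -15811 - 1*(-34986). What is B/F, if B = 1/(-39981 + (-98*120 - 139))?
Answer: -1/994799000 ≈ -1.0052e-9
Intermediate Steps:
B = -1/51880 (B = 1/(-39981 + (-11760 - 139)) = 1/(-39981 - 11899) = 1/(-51880) = -1/51880 ≈ -1.9275e-5)
F = 19175 (F = -15811 + 34986 = 19175)
B/F = -1/51880/19175 = -1/51880*1/19175 = -1/994799000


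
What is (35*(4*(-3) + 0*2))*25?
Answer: -10500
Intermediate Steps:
(35*(4*(-3) + 0*2))*25 = (35*(-12 + 0))*25 = (35*(-12))*25 = -420*25 = -10500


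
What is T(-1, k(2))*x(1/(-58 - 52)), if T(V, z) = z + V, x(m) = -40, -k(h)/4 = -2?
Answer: -280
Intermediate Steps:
k(h) = 8 (k(h) = -4*(-2) = 8)
T(V, z) = V + z
T(-1, k(2))*x(1/(-58 - 52)) = (-1 + 8)*(-40) = 7*(-40) = -280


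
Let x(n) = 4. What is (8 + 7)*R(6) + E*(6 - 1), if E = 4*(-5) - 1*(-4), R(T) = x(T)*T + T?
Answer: 370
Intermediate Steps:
R(T) = 5*T (R(T) = 4*T + T = 5*T)
E = -16 (E = -20 + 4 = -16)
(8 + 7)*R(6) + E*(6 - 1) = (8 + 7)*(5*6) - 16*(6 - 1) = 15*30 - 16*5 = 450 - 80 = 370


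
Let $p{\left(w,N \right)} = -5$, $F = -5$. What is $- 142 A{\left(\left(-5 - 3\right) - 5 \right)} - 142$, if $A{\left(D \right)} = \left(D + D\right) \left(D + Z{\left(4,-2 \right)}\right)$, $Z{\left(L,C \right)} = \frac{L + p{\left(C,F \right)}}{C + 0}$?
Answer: $-46292$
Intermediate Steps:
$Z{\left(L,C \right)} = \frac{-5 + L}{C}$ ($Z{\left(L,C \right)} = \frac{L - 5}{C + 0} = \frac{-5 + L}{C}$)
$A{\left(D \right)} = 2 D \left(\frac{1}{2} + D\right)$ ($A{\left(D \right)} = \left(D + D\right) \left(D + \frac{-5 + 4}{-2}\right) = 2 D \left(D - - \frac{1}{2}\right) = 2 D \left(D + \frac{1}{2}\right) = 2 D \left(\frac{1}{2} + D\right)$)
$- 142 A{\left(\left(-5 - 3\right) - 5 \right)} - 142 = - 142 \left(\left(-5 - 3\right) - 5\right) \left(1 + 2 \left(\left(-5 - 3\right) - 5\right)\right) - 142 = - 142 \left(-8 - 5\right) \left(1 + 2 \left(-8 - 5\right)\right) - 142 = - 142 \left(- 13 \left(1 + 2 \left(-13\right)\right)\right) - 142 = - 142 \left(- 13 \left(1 - 26\right)\right) - 142 = - 142 \left(\left(-13\right) \left(-25\right)\right) - 142 = \left(-142\right) 325 - 142 = -46150 - 142 = -46292$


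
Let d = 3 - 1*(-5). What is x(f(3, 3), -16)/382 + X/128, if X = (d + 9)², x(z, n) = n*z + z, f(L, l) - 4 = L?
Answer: 48479/24448 ≈ 1.9829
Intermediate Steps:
f(L, l) = 4 + L
x(z, n) = z + n*z
d = 8 (d = 3 + 5 = 8)
X = 289 (X = (8 + 9)² = 17² = 289)
x(f(3, 3), -16)/382 + X/128 = ((4 + 3)*(1 - 16))/382 + 289/128 = (7*(-15))*(1/382) + 289*(1/128) = -105*1/382 + 289/128 = -105/382 + 289/128 = 48479/24448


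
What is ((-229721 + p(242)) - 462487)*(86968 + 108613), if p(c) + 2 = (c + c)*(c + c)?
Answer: -89567101274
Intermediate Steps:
p(c) = -2 + 4*c² (p(c) = -2 + (c + c)*(c + c) = -2 + (2*c)*(2*c) = -2 + 4*c²)
((-229721 + p(242)) - 462487)*(86968 + 108613) = ((-229721 + (-2 + 4*242²)) - 462487)*(86968 + 108613) = ((-229721 + (-2 + 4*58564)) - 462487)*195581 = ((-229721 + (-2 + 234256)) - 462487)*195581 = ((-229721 + 234254) - 462487)*195581 = (4533 - 462487)*195581 = -457954*195581 = -89567101274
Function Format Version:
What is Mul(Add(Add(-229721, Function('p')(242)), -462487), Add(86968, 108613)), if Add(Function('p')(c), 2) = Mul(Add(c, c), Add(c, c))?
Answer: -89567101274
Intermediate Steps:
Function('p')(c) = Add(-2, Mul(4, Pow(c, 2))) (Function('p')(c) = Add(-2, Mul(Add(c, c), Add(c, c))) = Add(-2, Mul(Mul(2, c), Mul(2, c))) = Add(-2, Mul(4, Pow(c, 2))))
Mul(Add(Add(-229721, Function('p')(242)), -462487), Add(86968, 108613)) = Mul(Add(Add(-229721, Add(-2, Mul(4, Pow(242, 2)))), -462487), Add(86968, 108613)) = Mul(Add(Add(-229721, Add(-2, Mul(4, 58564))), -462487), 195581) = Mul(Add(Add(-229721, Add(-2, 234256)), -462487), 195581) = Mul(Add(Add(-229721, 234254), -462487), 195581) = Mul(Add(4533, -462487), 195581) = Mul(-457954, 195581) = -89567101274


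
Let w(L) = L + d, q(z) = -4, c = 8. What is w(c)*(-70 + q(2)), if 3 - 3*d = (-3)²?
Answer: -444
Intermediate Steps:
d = -2 (d = 1 - ⅓*(-3)² = 1 - ⅓*9 = 1 - 3 = -2)
w(L) = -2 + L (w(L) = L - 2 = -2 + L)
w(c)*(-70 + q(2)) = (-2 + 8)*(-70 - 4) = 6*(-74) = -444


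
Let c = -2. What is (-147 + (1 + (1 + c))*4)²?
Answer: 21609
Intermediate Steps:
(-147 + (1 + (1 + c))*4)² = (-147 + (1 + (1 - 2))*4)² = (-147 + (1 - 1)*4)² = (-147 + 0*4)² = (-147 + 0)² = (-147)² = 21609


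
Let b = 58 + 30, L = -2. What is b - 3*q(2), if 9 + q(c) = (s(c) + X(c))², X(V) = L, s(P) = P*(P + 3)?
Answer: -77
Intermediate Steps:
s(P) = P*(3 + P)
X(V) = -2
q(c) = -9 + (-2 + c*(3 + c))² (q(c) = -9 + (c*(3 + c) - 2)² = -9 + (-2 + c*(3 + c))²)
b = 88
b - 3*q(2) = 88 - 3*(-9 + (-2 + 2*(3 + 2))²) = 88 - 3*(-9 + (-2 + 2*5)²) = 88 - 3*(-9 + (-2 + 10)²) = 88 - 3*(-9 + 8²) = 88 - 3*(-9 + 64) = 88 - 3*55 = 88 - 165 = -77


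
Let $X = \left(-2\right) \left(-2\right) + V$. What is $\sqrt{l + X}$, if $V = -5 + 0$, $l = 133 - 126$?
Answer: $\sqrt{6} \approx 2.4495$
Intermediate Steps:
$l = 7$ ($l = 133 - 126 = 7$)
$V = -5$
$X = -1$ ($X = \left(-2\right) \left(-2\right) - 5 = 4 - 5 = -1$)
$\sqrt{l + X} = \sqrt{7 - 1} = \sqrt{6}$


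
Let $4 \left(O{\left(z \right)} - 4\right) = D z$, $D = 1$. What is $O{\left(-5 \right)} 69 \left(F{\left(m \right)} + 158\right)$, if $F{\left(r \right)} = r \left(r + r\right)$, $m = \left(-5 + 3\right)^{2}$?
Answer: $\frac{72105}{2} \approx 36053.0$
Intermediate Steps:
$O{\left(z \right)} = 4 + \frac{z}{4}$ ($O{\left(z \right)} = 4 + \frac{1 z}{4} = 4 + \frac{z}{4}$)
$m = 4$ ($m = \left(-2\right)^{2} = 4$)
$F{\left(r \right)} = 2 r^{2}$ ($F{\left(r \right)} = r 2 r = 2 r^{2}$)
$O{\left(-5 \right)} 69 \left(F{\left(m \right)} + 158\right) = \left(4 + \frac{1}{4} \left(-5\right)\right) 69 \left(2 \cdot 4^{2} + 158\right) = \left(4 - \frac{5}{4}\right) 69 \left(2 \cdot 16 + 158\right) = \frac{11}{4} \cdot 69 \left(32 + 158\right) = \frac{759}{4} \cdot 190 = \frac{72105}{2}$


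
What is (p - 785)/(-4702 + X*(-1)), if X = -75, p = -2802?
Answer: 3587/4627 ≈ 0.77523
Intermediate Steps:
(p - 785)/(-4702 + X*(-1)) = (-2802 - 785)/(-4702 - 75*(-1)) = -3587/(-4702 + 75) = -3587/(-4627) = -3587*(-1/4627) = 3587/4627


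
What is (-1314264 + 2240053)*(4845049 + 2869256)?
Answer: 7141818711645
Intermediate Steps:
(-1314264 + 2240053)*(4845049 + 2869256) = 925789*7714305 = 7141818711645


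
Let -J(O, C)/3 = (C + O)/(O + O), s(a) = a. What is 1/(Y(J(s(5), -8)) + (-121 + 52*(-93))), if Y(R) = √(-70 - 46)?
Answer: -4957/24571965 - 2*I*√29/24571965 ≈ -0.00020173 - 4.3832e-7*I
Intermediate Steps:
J(O, C) = -3*(C + O)/(2*O) (J(O, C) = -3*(C + O)/(O + O) = -3*(C + O)/(2*O))
Y(R) = 2*I*√29 (Y(R) = √(-116) = 2*I*√29)
1/(Y(J(s(5), -8)) + (-121 + 52*(-93))) = 1/(2*I*√29 + (-121 + 52*(-93))) = 1/(2*I*√29 + (-121 - 4836)) = 1/(2*I*√29 - 4957) = 1/(-4957 + 2*I*√29)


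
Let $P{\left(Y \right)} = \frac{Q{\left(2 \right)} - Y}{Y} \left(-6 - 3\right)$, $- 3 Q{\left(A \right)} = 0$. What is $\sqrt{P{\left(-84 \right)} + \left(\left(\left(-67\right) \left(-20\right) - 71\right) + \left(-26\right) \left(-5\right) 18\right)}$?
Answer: $3 \sqrt{402} \approx 60.15$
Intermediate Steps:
$Q{\left(A \right)} = 0$ ($Q{\left(A \right)} = \left(- \frac{1}{3}\right) 0 = 0$)
$P{\left(Y \right)} = 9$ ($P{\left(Y \right)} = \frac{0 - Y}{Y} \left(-6 - 3\right) = \frac{\left(-1\right) Y}{Y} \left(-9\right) = \left(-1\right) \left(-9\right) = 9$)
$\sqrt{P{\left(-84 \right)} + \left(\left(\left(-67\right) \left(-20\right) - 71\right) + \left(-26\right) \left(-5\right) 18\right)} = \sqrt{9 + \left(\left(\left(-67\right) \left(-20\right) - 71\right) + \left(-26\right) \left(-5\right) 18\right)} = \sqrt{9 + \left(\left(1340 - 71\right) + 130 \cdot 18\right)} = \sqrt{9 + \left(1269 + 2340\right)} = \sqrt{9 + 3609} = \sqrt{3618} = 3 \sqrt{402}$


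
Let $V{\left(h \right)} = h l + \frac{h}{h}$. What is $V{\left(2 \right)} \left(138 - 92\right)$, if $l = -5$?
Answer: $-414$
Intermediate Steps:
$V{\left(h \right)} = 1 - 5 h$ ($V{\left(h \right)} = h \left(-5\right) + \frac{h}{h} = - 5 h + 1 = 1 - 5 h$)
$V{\left(2 \right)} \left(138 - 92\right) = \left(1 - 10\right) \left(138 - 92\right) = \left(1 - 10\right) 46 = \left(-9\right) 46 = -414$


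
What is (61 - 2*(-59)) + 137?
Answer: 316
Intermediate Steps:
(61 - 2*(-59)) + 137 = (61 - 1*(-118)) + 137 = (61 + 118) + 137 = 179 + 137 = 316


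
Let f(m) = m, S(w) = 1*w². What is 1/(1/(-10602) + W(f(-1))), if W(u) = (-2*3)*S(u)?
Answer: -10602/63613 ≈ -0.16666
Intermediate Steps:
S(w) = w²
W(u) = -6*u² (W(u) = (-2*3)*u² = -6*u²)
1/(1/(-10602) + W(f(-1))) = 1/(1/(-10602) - 6*(-1)²) = 1/(-1/10602 - 6*1) = 1/(-1/10602 - 6) = 1/(-63613/10602) = -10602/63613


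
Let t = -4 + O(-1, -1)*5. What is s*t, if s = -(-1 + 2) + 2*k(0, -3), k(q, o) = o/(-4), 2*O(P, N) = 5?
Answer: 17/4 ≈ 4.2500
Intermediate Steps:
O(P, N) = 5/2 (O(P, N) = (½)*5 = 5/2)
k(q, o) = -o/4 (k(q, o) = o*(-¼) = -o/4)
t = 17/2 (t = -4 + (5/2)*5 = -4 + 25/2 = 17/2 ≈ 8.5000)
s = ½ (s = -(-1 + 2) + 2*(-¼*(-3)) = -1*1 + 2*(¾) = -1 + 3/2 = ½ ≈ 0.50000)
s*t = (½)*(17/2) = 17/4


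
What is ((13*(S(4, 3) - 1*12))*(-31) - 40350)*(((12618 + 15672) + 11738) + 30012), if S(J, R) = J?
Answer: -2600305040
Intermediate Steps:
((13*(S(4, 3) - 1*12))*(-31) - 40350)*(((12618 + 15672) + 11738) + 30012) = ((13*(4 - 1*12))*(-31) - 40350)*(((12618 + 15672) + 11738) + 30012) = ((13*(4 - 12))*(-31) - 40350)*((28290 + 11738) + 30012) = ((13*(-8))*(-31) - 40350)*(40028 + 30012) = (-104*(-31) - 40350)*70040 = (3224 - 40350)*70040 = -37126*70040 = -2600305040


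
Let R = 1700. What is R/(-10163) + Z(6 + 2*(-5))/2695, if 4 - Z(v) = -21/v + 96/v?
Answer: -2485881/15651020 ≈ -0.15883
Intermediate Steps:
Z(v) = 4 - 75/v (Z(v) = 4 - (-21/v + 96/v) = 4 - 75/v)
R/(-10163) + Z(6 + 2*(-5))/2695 = 1700/(-10163) + (4 - 75/(6 + 2*(-5)))/2695 = 1700*(-1/10163) + (4 - 75/(6 - 10))*(1/2695) = -1700/10163 + (4 - 75/(-4))*(1/2695) = -1700/10163 + (4 - 75*(-1/4))*(1/2695) = -1700/10163 + (4 + 75/4)*(1/2695) = -1700/10163 + (91/4)*(1/2695) = -1700/10163 + 13/1540 = -2485881/15651020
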